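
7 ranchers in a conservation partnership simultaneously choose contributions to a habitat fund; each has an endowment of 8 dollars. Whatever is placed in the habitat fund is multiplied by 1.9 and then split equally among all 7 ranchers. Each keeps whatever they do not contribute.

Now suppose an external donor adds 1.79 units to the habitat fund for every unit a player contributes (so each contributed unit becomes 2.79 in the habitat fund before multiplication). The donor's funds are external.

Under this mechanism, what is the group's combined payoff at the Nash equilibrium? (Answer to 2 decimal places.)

56.00 dollars

With the mechanism, a contributed unit returns 1.9 × 2.79 / 7 = 0.7573 per unit of net cost — still below 1 — so contributing 0 remains dominant for every player.
Everyone keeps their endowment and the group total is 7 × 8 = 56.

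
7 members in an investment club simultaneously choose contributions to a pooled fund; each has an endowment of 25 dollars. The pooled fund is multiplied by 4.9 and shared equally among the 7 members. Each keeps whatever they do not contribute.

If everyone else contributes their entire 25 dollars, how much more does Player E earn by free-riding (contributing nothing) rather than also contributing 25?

Switching from a contribution of 25 to 0 lets Player E keep an extra 25 dollars, but lowers the pooled fund by 25, which costs Player E their own share of that drop: 4.9/7 × 25 = 17.50.
Net gain = 25 − 17.50 = 7.50. The private return per contributed unit (0.7000) is below 1, so free-riding is indeed the best response regardless of what the others do.

7.50 dollars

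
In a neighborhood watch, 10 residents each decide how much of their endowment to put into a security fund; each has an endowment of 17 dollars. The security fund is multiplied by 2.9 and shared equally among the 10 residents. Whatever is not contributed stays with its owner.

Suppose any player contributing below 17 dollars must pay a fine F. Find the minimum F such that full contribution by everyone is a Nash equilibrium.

Given the others contribute fully, the best deviation is to contribute 0 (any partial contribution still incurs the fine and gives up units whose private return 0.2900 is below 1).
Deviating from 17 to 0 saves 17 dollars but forfeits the deviator's share of the drop in the security fund: 2.9/10 × 17 = 4.93.
So the deviation gain is 17 − 4.93 = 12.07, and the fine must be at least 12.07 dollars to wipe it out.

12.07 dollars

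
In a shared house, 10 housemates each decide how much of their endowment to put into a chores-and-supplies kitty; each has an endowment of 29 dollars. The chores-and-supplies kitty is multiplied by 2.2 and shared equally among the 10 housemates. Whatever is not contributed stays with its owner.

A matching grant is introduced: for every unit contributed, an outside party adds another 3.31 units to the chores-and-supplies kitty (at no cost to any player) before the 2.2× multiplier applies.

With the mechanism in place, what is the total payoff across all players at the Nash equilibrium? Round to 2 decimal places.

The effective private return is 2.2 × 4.31 / 10 = 0.9482, which is still under 1, so the mechanism doesn't change anyone's dominant strategy: zero contribution.
At the Nash equilibrium no one contributes; group total payoff = 10 × 29 = 290.

290.00 dollars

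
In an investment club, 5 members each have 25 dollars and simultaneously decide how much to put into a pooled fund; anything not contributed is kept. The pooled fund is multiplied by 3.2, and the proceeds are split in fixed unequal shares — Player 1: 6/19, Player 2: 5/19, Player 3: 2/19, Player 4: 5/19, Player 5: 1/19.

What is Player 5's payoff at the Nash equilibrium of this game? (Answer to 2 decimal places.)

Each unit j contributes comes back to j as 3.2 × (j's share), so j prefers to contribute only if that share exceeds 1/3.2 = 0.3125; otherwise keeping the unit dominates.
Only Player 1 (6/19) clears that bar, contributing 25; the remaining 4 contribute 0. Total contributed: 25.
Player 5 keeps 25 and receives 3.2 × 25 × 1/19 = 4.21 from the pooled fund, for a payoff of 29.21.

29.21 dollars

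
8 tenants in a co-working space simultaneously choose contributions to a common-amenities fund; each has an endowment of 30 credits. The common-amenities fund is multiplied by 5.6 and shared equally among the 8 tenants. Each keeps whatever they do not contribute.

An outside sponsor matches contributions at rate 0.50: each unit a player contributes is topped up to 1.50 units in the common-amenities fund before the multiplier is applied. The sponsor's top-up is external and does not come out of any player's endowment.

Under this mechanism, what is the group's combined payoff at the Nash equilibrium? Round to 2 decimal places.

2016.00 credits

With the mechanism, a contributed unit returns 5.6 × 1.50 / 8 = 1.0500 per unit of net cost to the contributor — now above 1 — so contributing fully is weakly dominant for every player.
At the Nash equilibrium everyone contributes 30. Group total payoff = 5.6 × 1.50 × 240 = 2016.00.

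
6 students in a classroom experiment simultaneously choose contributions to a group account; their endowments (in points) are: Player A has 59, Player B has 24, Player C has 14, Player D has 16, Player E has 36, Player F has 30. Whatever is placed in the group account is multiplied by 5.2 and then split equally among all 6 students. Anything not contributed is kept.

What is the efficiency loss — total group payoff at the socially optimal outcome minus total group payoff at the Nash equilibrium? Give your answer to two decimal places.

The private return per contributed unit is 5.2/6 = 0.8667 < 1 for every player regardless of endowment, so the Nash equilibrium is zero contribution and the group total is Σ E_j = 59 + 24 + 14 + 16 + 36 + 30 = 179.
Each contributed unit returns 5.200 to the group, so the social optimum is full contribution by everyone: group total = 5.200 × 179 = 930.80.
Efficiency loss = (5.200 − 1) × 179 = 751.80.

751.80 points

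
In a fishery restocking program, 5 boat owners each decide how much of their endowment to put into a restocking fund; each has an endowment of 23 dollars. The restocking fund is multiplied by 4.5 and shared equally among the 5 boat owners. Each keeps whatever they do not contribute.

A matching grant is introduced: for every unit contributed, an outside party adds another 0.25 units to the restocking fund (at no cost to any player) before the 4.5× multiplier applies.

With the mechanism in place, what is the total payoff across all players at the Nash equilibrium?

With the mechanism, a contributed unit returns 4.5 × 1.25 / 5 = 1.1250 per unit of net cost to the contributor — now above 1 — so contributing fully is weakly dominant for every player.
So the Nash equilibrium is full contribution by all 5; the group earns 4.5 × 1.25 × 115 = 646.88.

646.88 dollars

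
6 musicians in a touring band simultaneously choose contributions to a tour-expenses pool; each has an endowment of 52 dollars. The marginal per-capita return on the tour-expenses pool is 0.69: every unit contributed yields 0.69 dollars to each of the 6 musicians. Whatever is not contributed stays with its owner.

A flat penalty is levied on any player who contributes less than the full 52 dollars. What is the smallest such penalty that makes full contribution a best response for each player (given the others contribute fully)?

16.12 dollars

Given the others contribute fully, the best deviation is to contribute 0 (any partial contribution still incurs the fine and gives up units whose private return 0.69 is below 1).
Deviating from 52 to 0 saves 52 dollars but forfeits the deviator's share of the drop in the tour-expenses pool: 0.69 × 52 = 35.88.
So the deviation gain is 52 − 35.88 = 16.12, and the fine must be at least 16.12 dollars to wipe it out.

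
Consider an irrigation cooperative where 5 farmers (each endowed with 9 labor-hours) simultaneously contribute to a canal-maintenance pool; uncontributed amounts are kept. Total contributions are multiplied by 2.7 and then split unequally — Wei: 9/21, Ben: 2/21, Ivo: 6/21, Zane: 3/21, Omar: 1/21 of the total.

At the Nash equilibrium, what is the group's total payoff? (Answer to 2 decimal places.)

Player j's private return per contributed unit is 2.7 × (j's share). Contributing is weakly dominant for j when that share is at least 1/2.7 = 0.3704, and contributing 0 is dominant otherwise.
Wei alone (share 9/21) is above the threshold, contributing 9; the remaining 4 contribute 0. Total contributed: 9.
The canal-maintenance pool pays out 2.7 × 9 = 24.30 in total (split across the unequal shares, but the aggregate is all that matters for the group sum).
The 4 free-riders keep 9 each, adding 36. Group total = 36 + 24.30 = 60.30.

60.30 labor-hours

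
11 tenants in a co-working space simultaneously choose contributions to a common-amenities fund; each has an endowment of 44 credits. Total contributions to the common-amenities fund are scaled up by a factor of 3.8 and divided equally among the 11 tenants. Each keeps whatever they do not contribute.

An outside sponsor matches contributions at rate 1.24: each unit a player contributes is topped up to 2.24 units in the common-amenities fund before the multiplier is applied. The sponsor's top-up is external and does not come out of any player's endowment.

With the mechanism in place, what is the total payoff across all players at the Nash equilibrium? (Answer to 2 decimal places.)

484.00 credits

With the mechanism, a contributed unit returns 3.8 × 2.24 / 11 = 0.7738 per unit of net cost — still below 1 — so contributing 0 remains dominant for every player.
At the Nash equilibrium no one contributes; group total payoff = 11 × 44 = 484.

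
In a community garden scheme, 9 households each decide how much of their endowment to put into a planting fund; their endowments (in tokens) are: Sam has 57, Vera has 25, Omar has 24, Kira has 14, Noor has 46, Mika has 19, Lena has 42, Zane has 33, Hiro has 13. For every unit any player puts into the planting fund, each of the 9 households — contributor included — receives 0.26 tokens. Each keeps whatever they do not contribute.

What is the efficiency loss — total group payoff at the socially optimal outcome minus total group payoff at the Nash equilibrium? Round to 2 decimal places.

365.82 tokens

The private return per contributed unit is 0.26 < 1 for everyone, so the Nash equilibrium is zero contribution and the group total is Σ E_j = 57 + 25 + 24 + 14 + 46 + 19 + 42 + 33 + 13 = 273.
Each contributed unit returns 2.340 to the group, so the social optimum is full contribution by everyone: group total = 2.340 × 273 = 638.82.
Efficiency loss = (2.340 − 1) × 273 = 365.82.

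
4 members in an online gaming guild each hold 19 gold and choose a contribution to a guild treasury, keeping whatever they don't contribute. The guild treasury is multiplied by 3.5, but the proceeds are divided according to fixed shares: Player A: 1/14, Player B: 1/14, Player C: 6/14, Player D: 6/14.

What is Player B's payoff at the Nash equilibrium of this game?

Player j's private return per contributed unit is 3.5 × (j's share). Contributing is weakly dominant for j when that share is at least 1/3.5 = 0.2857, and contributing 0 is dominant otherwise.
Player C and Player D are above the threshold, contributing 19 each; the remaining 2 contribute 0. Total contributed: 38.
Player B keeps 19 and receives 3.5 × 38 × 1/14 = 9.50 from the guild treasury, for a payoff of 28.50.

28.50 gold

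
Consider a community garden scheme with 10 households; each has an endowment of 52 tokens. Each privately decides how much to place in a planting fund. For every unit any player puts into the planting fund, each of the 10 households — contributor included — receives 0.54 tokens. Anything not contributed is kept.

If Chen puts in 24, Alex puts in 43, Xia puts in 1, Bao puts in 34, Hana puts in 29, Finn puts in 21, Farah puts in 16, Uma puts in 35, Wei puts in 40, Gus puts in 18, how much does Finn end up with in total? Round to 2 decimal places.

Total contributed: 24 + 43 + 1 + 34 + 29 + 21 + 16 + 35 + 40 + 18 = 261.
Each receives 0.54 × 261 = 140.94 from the planting fund.
Finn keeps 52 − 21 = 31, so Finn's payoff is 31 + 140.94 = 171.94.

171.94 tokens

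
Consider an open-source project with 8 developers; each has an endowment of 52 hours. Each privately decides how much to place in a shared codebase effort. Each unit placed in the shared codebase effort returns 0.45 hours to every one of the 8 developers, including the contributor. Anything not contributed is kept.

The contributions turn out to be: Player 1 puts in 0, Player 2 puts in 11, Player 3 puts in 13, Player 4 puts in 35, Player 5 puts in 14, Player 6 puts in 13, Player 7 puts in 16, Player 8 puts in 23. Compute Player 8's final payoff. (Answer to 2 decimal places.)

Total contributed: 0 + 11 + 13 + 35 + 14 + 13 + 16 + 23 = 125.
Each receives 0.45 × 125 = 56.25 from the shared codebase effort.
Player 8 keeps 52 − 23 = 29, so Player 8's payoff is 29 + 56.25 = 85.25.

85.25 hours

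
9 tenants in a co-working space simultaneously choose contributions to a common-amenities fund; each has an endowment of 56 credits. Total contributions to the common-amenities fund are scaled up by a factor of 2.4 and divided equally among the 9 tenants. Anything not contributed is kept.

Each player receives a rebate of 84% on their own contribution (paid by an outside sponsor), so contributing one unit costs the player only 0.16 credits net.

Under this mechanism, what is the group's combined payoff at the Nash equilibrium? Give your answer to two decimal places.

Under the mechanism each unit contributed yields (2.4/9) / 0.16 = 1.6667 back to its contributor per unit of net cost, which exceeds 1, making full contribution the dominant choice for everyone.
So the Nash equilibrium is full contribution by all 9; the group earns 9 × (56 × 0.84 + 2.4 × 56) = 1632.96.

1632.96 credits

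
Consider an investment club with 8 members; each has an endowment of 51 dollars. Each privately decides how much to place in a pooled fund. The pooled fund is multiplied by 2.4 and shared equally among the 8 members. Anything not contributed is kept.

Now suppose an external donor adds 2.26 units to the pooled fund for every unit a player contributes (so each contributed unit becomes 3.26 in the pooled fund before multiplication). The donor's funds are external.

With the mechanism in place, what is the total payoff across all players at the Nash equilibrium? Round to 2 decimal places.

Even with the mechanism, each unit contributed returns only 2.4 × 3.26 / 8 = 0.9780 per unit of net cost, so contributing nothing is still dominant.
Everyone keeps their endowment and the group total is 8 × 51 = 408.

408.00 dollars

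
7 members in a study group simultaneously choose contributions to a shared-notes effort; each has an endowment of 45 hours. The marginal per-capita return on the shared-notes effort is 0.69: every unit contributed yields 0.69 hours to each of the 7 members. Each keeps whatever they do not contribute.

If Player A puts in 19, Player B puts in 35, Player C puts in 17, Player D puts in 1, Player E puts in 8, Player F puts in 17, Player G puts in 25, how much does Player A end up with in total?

Total contributed: 19 + 35 + 17 + 1 + 8 + 17 + 25 = 122.
Each receives 0.69 × 122 = 84.18 from the shared-notes effort.
Player A keeps 45 − 19 = 26, so Player A's payoff is 26 + 84.18 = 110.18.

110.18 hours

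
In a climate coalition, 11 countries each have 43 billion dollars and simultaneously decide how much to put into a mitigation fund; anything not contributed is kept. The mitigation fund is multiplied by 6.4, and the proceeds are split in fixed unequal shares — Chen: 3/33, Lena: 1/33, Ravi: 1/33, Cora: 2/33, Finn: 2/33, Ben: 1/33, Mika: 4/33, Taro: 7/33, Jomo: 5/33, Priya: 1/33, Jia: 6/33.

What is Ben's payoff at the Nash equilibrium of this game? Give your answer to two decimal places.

59.68 billion dollars

Player j's private return per contributed unit is 6.4 × (j's share). Contributing is weakly dominant for j when that share is at least 1/6.4 = 0.1563, and contributing 0 is dominant otherwise.
Taro and Jia are above the threshold, contributing 43 each; the remaining 9 contribute 0. Total contributed: 86.
Ben keeps 43 and receives 6.4 × 86 × 1/33 = 16.68 from the mitigation fund, for a payoff of 59.68.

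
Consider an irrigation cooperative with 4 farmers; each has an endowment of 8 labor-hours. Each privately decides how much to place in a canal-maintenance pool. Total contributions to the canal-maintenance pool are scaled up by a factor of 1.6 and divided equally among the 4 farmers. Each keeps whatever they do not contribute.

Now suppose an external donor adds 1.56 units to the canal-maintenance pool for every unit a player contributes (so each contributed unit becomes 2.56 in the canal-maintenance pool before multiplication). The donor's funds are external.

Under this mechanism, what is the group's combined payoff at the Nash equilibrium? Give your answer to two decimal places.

131.07 labor-hours

Under the mechanism each unit contributed yields 1.6 × 2.56 / 4 = 1.0240 back to its contributor per unit of net cost, which exceeds 1, making full contribution the dominant choice for everyone.
So the Nash equilibrium is full contribution by all 4; the group earns 1.6 × 2.56 × 32 = 131.07.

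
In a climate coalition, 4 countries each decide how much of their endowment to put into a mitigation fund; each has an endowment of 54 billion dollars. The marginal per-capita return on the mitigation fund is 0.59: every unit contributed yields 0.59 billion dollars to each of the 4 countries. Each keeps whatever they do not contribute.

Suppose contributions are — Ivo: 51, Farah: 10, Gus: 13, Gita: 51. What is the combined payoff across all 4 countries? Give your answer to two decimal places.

Total contributed: 51 + 10 + 13 + 51 = 125; total kept: 4 × 54 − 125 = 91.
The mitigation fund pays out 0.59 × 4 × 125 = 295.00 in aggregate.
Group total = 91 + 295.00 = 386.00.

386.00 billion dollars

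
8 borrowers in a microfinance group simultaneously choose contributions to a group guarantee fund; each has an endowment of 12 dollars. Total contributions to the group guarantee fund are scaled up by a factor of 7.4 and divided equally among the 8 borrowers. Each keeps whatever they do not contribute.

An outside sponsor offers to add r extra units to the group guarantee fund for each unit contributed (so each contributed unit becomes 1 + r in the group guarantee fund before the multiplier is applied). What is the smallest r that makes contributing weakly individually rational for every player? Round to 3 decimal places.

0.081

With matching at rate r, one contributed unit becomes (1 + r) in the group guarantee fund and returns 7.4 × (1 + r) / 8 to the contributor.
Setting this equal to 1: 1 + r = 8/7.4 = 1.0811.
So the minimum matching rate is r = 1.0811 − 1 = 0.081.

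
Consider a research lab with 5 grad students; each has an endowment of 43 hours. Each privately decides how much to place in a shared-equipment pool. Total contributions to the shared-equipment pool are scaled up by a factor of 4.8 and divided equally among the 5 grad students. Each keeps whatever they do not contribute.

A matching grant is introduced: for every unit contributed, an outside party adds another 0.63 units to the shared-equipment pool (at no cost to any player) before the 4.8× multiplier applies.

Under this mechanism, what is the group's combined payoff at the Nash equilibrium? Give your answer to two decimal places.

The effective private return per unit is now 4.8 × 1.63 / 5 = 1.5648 > 1, so every player's dominant strategy flips to full contribution.
At the Nash equilibrium everyone contributes 43. Group total payoff = 4.8 × 1.63 × 215 = 1682.16.

1682.16 hours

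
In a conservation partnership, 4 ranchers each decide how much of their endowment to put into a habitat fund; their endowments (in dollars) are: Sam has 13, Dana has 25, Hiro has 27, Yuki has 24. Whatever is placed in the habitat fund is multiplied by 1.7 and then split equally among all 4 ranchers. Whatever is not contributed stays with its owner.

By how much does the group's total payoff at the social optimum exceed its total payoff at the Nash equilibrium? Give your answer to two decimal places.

The private return per contributed unit is 1.7/4 = 0.4250 < 1 for every player regardless of endowment, so the Nash equilibrium is zero contribution and the group total is Σ E_j = 13 + 25 + 27 + 24 = 89.
Each contributed unit returns 1.700 to the group, so the social optimum is full contribution by everyone: group total = 1.700 × 89 = 151.30.
Efficiency loss = (1.700 − 1) × 89 = 62.30.

62.30 dollars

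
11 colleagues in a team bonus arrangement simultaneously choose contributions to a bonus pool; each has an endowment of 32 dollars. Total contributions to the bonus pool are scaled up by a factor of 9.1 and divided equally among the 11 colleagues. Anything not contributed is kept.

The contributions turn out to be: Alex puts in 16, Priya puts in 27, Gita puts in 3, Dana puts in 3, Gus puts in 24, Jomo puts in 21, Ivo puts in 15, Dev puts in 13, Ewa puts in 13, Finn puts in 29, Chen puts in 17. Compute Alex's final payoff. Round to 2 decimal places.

Total contributed: 16 + 27 + 3 + 3 + 24 + 21 + 15 + 13 + 13 + 29 + 17 = 181.
Each receives 9.1 × 181 / 11 = 149.74 from the bonus pool.
Alex keeps 32 − 16 = 16, so Alex's payoff is 16 + 149.74 = 165.74.

165.74 dollars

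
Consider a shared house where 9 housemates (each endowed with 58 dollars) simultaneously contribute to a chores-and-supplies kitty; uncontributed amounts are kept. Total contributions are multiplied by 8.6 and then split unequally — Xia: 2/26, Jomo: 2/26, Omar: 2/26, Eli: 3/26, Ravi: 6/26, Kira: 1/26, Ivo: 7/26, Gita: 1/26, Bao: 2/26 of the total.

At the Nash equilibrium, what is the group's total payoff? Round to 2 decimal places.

1403.60 dollars

Each unit j contributes comes back to j as 8.6 × (j's share), so j prefers to contribute only if that share exceeds 1/8.6 = 0.1163; otherwise keeping the unit dominates.
The shares above 0.1163 belong to Ravi and Ivo, contributing 58 each; the remaining 7 contribute 0. Total contributed: 116.
The chores-and-supplies kitty pays out 8.6 × 116 = 997.60 in total (split across the unequal shares, but the aggregate is all that matters for the group sum).
The 7 free-riders keep 58 each, adding 406. Group total = 406 + 997.60 = 1403.60.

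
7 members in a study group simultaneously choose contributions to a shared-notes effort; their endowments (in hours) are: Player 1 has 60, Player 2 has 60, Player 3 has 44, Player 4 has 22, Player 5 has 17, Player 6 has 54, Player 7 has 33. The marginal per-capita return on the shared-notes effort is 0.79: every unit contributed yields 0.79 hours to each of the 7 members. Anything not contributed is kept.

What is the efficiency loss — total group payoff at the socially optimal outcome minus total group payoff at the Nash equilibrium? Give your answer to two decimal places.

The private return per contributed unit is 0.79 < 1 for everyone, so the Nash equilibrium is zero contribution and the group total is Σ E_j = 60 + 60 + 44 + 22 + 17 + 54 + 33 = 290.
Each contributed unit returns 5.530 to the group, so the social optimum is full contribution by everyone: group total = 5.530 × 290 = 1603.70.
Efficiency loss = (5.530 − 1) × 290 = 1313.70.

1313.70 hours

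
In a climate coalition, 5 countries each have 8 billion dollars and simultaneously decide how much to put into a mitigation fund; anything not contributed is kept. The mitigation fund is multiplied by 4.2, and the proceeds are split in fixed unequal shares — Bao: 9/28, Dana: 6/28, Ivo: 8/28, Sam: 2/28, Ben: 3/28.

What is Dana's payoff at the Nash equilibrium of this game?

A player with share s gets back 4.2·s per unit contributed, so full contribution is dominant for anyone with s > 1/4.2 = 0.2381 and zero contribution is dominant for anyone below.
Bao and Ivo are above the threshold, contributing 8 each; the remaining 3 contribute 0. Total contributed: 16.
Dana keeps 8 and receives 4.2 × 16 × 6/28 = 14.40 from the mitigation fund, for a payoff of 22.40.

22.40 billion dollars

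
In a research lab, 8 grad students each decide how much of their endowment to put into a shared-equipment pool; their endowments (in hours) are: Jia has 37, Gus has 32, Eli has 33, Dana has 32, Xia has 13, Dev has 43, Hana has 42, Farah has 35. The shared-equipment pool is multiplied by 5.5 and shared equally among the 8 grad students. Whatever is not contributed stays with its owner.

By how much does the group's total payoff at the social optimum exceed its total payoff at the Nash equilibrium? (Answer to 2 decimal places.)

1201.50 hours

The private return per contributed unit is 5.5/8 = 0.6875 < 1 for every player regardless of endowment, so the Nash equilibrium is zero contribution and the group total is Σ E_j = 37 + 32 + 33 + 32 + 13 + 43 + 42 + 35 = 267.
Each contributed unit returns 5.500 to the group, so the social optimum is full contribution by everyone: group total = 5.500 × 267 = 1468.50.
Efficiency loss = (5.500 − 1) × 267 = 1201.50.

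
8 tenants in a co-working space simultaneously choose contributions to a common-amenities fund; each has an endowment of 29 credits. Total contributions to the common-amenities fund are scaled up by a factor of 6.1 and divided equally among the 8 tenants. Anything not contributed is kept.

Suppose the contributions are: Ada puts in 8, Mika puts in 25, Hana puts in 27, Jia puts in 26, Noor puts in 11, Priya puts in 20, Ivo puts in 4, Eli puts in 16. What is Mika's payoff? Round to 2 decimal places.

Total contributed: 8 + 25 + 27 + 26 + 11 + 20 + 4 + 16 = 137.
Each receives 6.1 × 137 / 8 = 104.46 from the common-amenities fund.
Mika keeps 29 − 25 = 4, so Mika's payoff is 4 + 104.46 = 108.46.

108.46 credits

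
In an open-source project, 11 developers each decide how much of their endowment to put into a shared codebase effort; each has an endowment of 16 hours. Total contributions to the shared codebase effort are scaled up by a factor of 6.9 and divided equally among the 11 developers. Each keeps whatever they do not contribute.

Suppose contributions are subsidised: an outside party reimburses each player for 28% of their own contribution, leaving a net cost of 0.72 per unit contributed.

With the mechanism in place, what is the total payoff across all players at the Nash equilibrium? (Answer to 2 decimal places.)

Even with the mechanism, each unit contributed returns only (6.9/11) / 0.72 = 0.8712 per unit of net cost, so contributing nothing is still dominant.
Everyone keeps their endowment and the group total is 11 × 16 = 176.

176.00 hours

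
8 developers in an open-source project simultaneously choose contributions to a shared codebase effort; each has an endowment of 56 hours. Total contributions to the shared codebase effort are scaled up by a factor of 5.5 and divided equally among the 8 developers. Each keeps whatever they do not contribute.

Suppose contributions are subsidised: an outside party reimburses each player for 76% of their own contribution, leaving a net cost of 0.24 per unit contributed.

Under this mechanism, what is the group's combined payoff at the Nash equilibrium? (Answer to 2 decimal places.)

2804.48 hours

Under the mechanism each unit contributed yields (5.5/8) / 0.24 = 2.8646 back to its contributor per unit of net cost, which exceeds 1, making full contribution the dominant choice for everyone.
So the Nash equilibrium is full contribution by all 8; the group earns 8 × (56 × 0.76 + 5.5 × 56) = 2804.48.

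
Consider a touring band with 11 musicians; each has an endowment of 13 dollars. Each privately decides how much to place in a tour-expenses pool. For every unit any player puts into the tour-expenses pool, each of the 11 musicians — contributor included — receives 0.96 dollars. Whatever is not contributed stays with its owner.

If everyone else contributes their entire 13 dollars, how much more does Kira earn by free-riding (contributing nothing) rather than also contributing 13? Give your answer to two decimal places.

0.52 dollars

Switching from a contribution of 13 to 0 lets Kira keep an extra 13 dollars, but lowers the tour-expenses pool by 13, which costs Kira their own share of that drop: 0.96 × 13 = 12.48.
Net gain = 13 − 12.48 = 0.52. The private return per contributed unit (0.96) is below 1, so free-riding is indeed the best response regardless of what the others do.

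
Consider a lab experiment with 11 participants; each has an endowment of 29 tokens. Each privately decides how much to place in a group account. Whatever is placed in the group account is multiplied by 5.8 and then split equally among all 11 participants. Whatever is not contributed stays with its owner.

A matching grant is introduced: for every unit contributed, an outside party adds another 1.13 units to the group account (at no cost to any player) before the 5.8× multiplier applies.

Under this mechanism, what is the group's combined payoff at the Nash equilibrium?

3940.93 tokens

The effective private return per unit is now 5.8 × 2.13 / 11 = 1.1231 > 1, so every player's dominant strategy flips to full contribution.
At the Nash equilibrium everyone contributes 29. Group total payoff = 5.8 × 2.13 × 319 = 3940.93.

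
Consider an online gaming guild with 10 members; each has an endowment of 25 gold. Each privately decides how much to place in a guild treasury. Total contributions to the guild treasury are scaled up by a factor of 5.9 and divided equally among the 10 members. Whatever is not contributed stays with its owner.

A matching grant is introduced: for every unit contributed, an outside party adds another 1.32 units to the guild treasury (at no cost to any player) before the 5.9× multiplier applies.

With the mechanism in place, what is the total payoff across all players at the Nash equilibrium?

The effective private return per unit is now 5.9 × 2.32 / 10 = 1.3688 > 1, so every player's dominant strategy flips to full contribution.
At the Nash equilibrium everyone contributes 25. Group total payoff = 5.9 × 2.32 × 250 = 3422.00.

3422.00 gold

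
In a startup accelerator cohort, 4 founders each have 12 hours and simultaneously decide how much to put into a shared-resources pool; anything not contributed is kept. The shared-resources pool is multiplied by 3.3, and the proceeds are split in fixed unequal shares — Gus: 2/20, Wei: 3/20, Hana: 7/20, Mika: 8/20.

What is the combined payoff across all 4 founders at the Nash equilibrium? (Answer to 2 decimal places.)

103.20 hours

Player j's private return per contributed unit is 3.3 × (j's share). Contributing is weakly dominant for j when that share is at least 1/3.3 = 0.3030, and contributing 0 is dominant otherwise.
Hana and Mika clear that bar, contributing 12 each; the remaining 2 contribute 0. Total contributed: 24.
The shared-resources pool pays out 3.3 × 24 = 79.20 in total (split across the unequal shares, but the aggregate is all that matters for the group sum).
The 2 free-riders keep 12 each, adding 24. Group total = 24 + 79.20 = 103.20.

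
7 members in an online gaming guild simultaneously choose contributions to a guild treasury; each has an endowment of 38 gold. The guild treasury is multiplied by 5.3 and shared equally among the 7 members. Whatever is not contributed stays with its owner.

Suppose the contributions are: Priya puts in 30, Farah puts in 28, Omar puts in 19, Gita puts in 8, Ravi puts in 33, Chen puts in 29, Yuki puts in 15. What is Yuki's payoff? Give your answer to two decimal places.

Total contributed: 30 + 28 + 19 + 8 + 33 + 29 + 15 = 162.
Each receives 5.3 × 162 / 7 = 122.66 from the guild treasury.
Yuki keeps 38 − 15 = 23, so Yuki's payoff is 23 + 122.66 = 145.66.

145.66 gold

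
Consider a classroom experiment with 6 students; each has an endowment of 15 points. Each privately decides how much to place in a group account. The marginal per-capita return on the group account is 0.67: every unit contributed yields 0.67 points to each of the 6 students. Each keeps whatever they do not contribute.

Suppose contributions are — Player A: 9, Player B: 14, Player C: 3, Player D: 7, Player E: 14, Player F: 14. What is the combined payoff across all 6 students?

Total contributed: 9 + 14 + 3 + 7 + 14 + 14 = 61; total kept: 6 × 15 − 61 = 29.
The group account pays out 0.67 × 6 × 61 = 245.22 in aggregate.
Group total = 29 + 245.22 = 274.22.

274.22 points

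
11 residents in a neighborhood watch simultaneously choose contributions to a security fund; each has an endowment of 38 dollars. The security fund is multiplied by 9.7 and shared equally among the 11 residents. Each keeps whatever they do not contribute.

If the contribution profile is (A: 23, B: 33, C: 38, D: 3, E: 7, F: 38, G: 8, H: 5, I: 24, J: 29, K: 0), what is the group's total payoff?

2227.60 dollars

Total contributed: 23 + 33 + 38 + 3 + 7 + 38 + 8 + 5 + 24 + 29 + 0 = 208; total kept: 11 × 38 − 208 = 210.
The security fund pays out 9.7 × 208 = 2017.60 in aggregate.
Group total = 210 + 2017.60 = 2227.60.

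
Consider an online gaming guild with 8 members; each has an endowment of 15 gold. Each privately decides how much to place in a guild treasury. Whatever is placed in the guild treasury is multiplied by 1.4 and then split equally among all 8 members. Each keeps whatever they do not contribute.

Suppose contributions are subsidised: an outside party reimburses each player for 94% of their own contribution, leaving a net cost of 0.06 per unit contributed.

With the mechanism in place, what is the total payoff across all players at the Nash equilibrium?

The effective private return per unit is now (1.4/8) / 0.06 = 2.9167 > 1, so every player's dominant strategy flips to full contribution.
At the Nash equilibrium everyone contributes 15. Group total payoff = 8 × (15 × 0.94 + 1.4 × 15) = 280.80.

280.80 gold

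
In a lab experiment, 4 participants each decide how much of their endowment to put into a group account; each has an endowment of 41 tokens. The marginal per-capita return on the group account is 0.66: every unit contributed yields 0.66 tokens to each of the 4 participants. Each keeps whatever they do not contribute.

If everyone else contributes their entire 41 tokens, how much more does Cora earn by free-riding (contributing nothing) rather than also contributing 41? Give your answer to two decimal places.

13.94 tokens

Switching from a contribution of 41 to 0 lets Cora keep an extra 41 tokens, but lowers the group account by 41, which costs Cora their own share of that drop: 0.66 × 41 = 27.06.
Net gain = 41 − 27.06 = 13.94. The private return per contributed unit (0.66) is below 1, so free-riding is indeed the best response regardless of what the others do.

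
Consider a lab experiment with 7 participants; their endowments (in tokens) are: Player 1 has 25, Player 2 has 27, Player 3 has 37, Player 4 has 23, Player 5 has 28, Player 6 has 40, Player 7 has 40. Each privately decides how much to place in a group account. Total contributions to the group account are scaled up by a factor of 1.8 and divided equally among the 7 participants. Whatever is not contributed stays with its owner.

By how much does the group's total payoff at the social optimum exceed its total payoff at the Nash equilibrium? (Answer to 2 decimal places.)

176.00 tokens

The private return per contributed unit is 1.8/7 = 0.2571 < 1 for every player regardless of endowment, so the Nash equilibrium is zero contribution and the group total is Σ E_j = 25 + 27 + 37 + 23 + 28 + 40 + 40 = 220.
Each contributed unit returns 1.800 to the group, so the social optimum is full contribution by everyone: group total = 1.800 × 220 = 396.00.
Efficiency loss = (1.800 − 1) × 220 = 176.00.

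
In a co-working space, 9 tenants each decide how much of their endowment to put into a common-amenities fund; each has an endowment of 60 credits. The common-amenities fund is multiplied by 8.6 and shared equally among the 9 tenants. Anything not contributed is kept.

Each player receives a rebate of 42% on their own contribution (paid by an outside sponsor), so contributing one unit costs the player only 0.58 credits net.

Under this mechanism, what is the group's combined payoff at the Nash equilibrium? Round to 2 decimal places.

4870.80 credits

The effective private return per unit is now (8.6/9) / 0.58 = 1.6475 > 1, so every player's dominant strategy flips to full contribution.
At the Nash equilibrium everyone contributes 60. Group total payoff = 9 × (60 × 0.42 + 8.6 × 60) = 4870.80.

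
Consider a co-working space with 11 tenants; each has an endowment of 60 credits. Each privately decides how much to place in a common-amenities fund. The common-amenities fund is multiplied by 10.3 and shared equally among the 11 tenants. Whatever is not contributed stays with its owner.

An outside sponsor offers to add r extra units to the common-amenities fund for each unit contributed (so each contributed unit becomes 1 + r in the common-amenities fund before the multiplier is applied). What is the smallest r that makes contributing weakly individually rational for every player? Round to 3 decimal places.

With matching at rate r, one contributed unit becomes (1 + r) in the common-amenities fund and returns 10.3 × (1 + r) / 11 to the contributor.
Setting this equal to 1: 1 + r = 11/10.3 = 1.0680.
So the minimum matching rate is r = 1.0680 − 1 = 0.068.

0.068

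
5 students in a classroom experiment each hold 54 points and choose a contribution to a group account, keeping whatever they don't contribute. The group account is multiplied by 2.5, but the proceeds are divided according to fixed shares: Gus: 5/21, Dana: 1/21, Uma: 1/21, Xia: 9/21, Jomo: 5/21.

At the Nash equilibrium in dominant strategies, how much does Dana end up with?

Each unit j contributes comes back to j as 2.5 × (j's share), so j prefers to contribute only if that share exceeds 1/2.5 = 0.4000; otherwise keeping the unit dominates.
The only share above 0.4000 is Xia's 9/21, contributing 54; the remaining 4 contribute 0. Total contributed: 54.
Dana keeps 54 and receives 2.5 × 54 × 1/21 = 6.43 from the group account, for a payoff of 60.43.

60.43 points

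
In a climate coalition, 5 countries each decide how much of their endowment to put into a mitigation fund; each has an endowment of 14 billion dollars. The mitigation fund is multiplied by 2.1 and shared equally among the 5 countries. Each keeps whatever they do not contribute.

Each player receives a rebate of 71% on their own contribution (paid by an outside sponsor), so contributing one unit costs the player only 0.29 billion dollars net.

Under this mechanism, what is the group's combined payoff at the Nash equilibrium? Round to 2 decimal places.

196.70 billion dollars

With the mechanism, a contributed unit returns (2.1/5) / 0.29 = 1.4483 per unit of net cost to the contributor — now above 1 — so contributing fully is weakly dominant for every player.
So the Nash equilibrium is full contribution by all 5; the group earns 5 × (14 × 0.71 + 2.1 × 14) = 196.70.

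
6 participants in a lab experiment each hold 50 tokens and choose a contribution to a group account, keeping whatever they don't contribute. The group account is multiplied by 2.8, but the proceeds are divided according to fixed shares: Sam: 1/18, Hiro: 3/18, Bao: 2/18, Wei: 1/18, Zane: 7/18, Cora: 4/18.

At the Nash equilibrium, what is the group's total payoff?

For player j, contributing a unit is worthwhile iff 2.8 × (j's share) ≥ 1, i.e. iff j's share is at least 0.3571.
Only Zane (7/18) clears that bar, contributing 50; the remaining 5 contribute 0. Total contributed: 50.
The group account pays out 2.8 × 50 = 140.00 in total (split across the unequal shares, but the aggregate is all that matters for the group sum).
The 5 free-riders keep 50 each, adding 250. Group total = 250 + 140.00 = 390.00.

390.00 tokens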